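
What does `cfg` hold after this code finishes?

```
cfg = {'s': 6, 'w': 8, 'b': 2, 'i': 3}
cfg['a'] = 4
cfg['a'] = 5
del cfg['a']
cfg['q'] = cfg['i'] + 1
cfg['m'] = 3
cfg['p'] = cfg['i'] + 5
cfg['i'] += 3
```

cfg['a'] = 4 → {'s': 6, 'w': 8, 'b': 2, 'i': 3, 'a': 4}
cfg['a'] = 5 → {'s': 6, 'w': 8, 'b': 2, 'i': 3, 'a': 5}
del 'a' → {'s': 6, 'w': 8, 'b': 2, 'i': 3}
cfg['q'] = cfg['i']+1 = 4 → {'s': 6, 'w': 8, 'b': 2, 'i': 3, 'q': 4}
cfg['m'] = 3 → {'s': 6, 'w': 8, 'b': 2, 'i': 3, 'q': 4, 'm': 3}
cfg['p'] = cfg['i']+5 = 8 → {'s': 6, 'w': 8, 'b': 2, 'i': 3, 'q': 4, 'm': 3, 'p': 8}
cfg['i'] = 3+3 = 6 → {'s': 6, 'w': 8, 'b': 2, 'i': 6, 'q': 4, 'm': 3, 'p': 8}

{'s': 6, 'w': 8, 'b': 2, 'i': 6, 'q': 4, 'm': 3, 'p': 8}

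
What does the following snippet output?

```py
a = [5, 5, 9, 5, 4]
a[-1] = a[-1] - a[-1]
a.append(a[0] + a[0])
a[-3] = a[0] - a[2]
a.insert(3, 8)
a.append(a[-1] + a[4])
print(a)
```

a[-1] = a[-1]-a[-1] = 4-4 = 0 → [5, 5, 9, 5, 0]
append a[0]+a[0] = 5+5 = 10 → [5, 5, 9, 5, 0, 10]
a[-3] = a[0]-a[2] = 5-9 = -4 → [5, 5, 9, -4, 0, 10]
insert 8 at 3 → [5, 5, 9, 8, -4, 0, 10]
append a[-1]+a[4] = 10+(-4) = 6 → [5, 5, 9, 8, -4, 0, 10, 6]

[5, 5, 9, 8, -4, 0, 10, 6]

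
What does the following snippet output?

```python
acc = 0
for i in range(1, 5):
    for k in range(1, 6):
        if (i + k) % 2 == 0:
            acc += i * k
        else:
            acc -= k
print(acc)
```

42

i=1,k=1: even sum, acc = 0+1 = 1
i=1,k=2: odd sum, acc = 1-2 = -1
i=1,k=3: even sum, acc = (-1)+3 = 2
i=1,k=4: odd sum, acc = 2-4 = -2
i=1,k=5: even sum, acc = (-2)+5 = 3
i=2,k=1: odd sum, acc = 3-1 = 2
i=2,k=2: even sum, acc = 2+4 = 6
i=2,k=3: odd sum, acc = 6-3 = 3
i=2,k=4: even sum, acc = 3+8 = 11
i=2,k=5: odd sum, acc = 11-5 = 6
i=3,k=1: even sum, acc = 6+3 = 9
i=3,k=2: odd sum, acc = 9-2 = 7
i=3,k=3: even sum, acc = 7+9 = 16
i=3,k=4: odd sum, acc = 16-4 = 12
i=3,k=5: even sum, acc = 12+15 = 27
i=4,k=1: odd sum, acc = 27-1 = 26
i=4,k=2: even sum, acc = 26+8 = 34
i=4,k=3: odd sum, acc = 34-3 = 31
i=4,k=4: even sum, acc = 31+16 = 47
i=4,k=5: odd sum, acc = 47-5 = 42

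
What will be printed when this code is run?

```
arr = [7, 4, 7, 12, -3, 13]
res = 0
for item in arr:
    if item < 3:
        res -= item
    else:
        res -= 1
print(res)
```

-2

item=7: not <3, res = 0-1 = -1
item=4: not <3, res = (-1)-1 = -2
item=7: not <3, res = (-2)-1 = -3
item=12: not <3, res = (-3)-1 = -4
item=-3: <3, res = (-4)-(-3) = -1
item=13: not <3, res = (-1)-1 = -2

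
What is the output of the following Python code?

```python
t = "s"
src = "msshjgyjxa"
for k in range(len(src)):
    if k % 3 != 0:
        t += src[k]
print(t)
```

k=0: skip
k=1: add 's' → 'ss'
k=2: add 's' → 'sss'
k=3: skip
k=4: add 'j' → 'sssj'
k=5: add 'g' → 'sssjg'
k=6: skip
k=7: add 'j' → 'sssjgj'
k=8: add 'x' → 'sssjgjx'
k=9: skip

sssjgjx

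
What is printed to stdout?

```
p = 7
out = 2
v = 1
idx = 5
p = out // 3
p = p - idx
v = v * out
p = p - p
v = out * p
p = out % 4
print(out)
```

2

p = 2//3 = 0
p = 0-5 = -5
v = 1*2 = 2
p = (-5)-(-5) = 0
v = 2*0 = 0
p = 2%4 = 2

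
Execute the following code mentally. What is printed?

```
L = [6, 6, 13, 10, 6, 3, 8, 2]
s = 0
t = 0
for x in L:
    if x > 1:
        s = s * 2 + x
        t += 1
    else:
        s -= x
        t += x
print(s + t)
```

x=6: >1, s = 0*2+6 = 6; t=1
x=6: >1, s = 6*2+6 = 18; t=2
x=13: >1, s = 18*2+13 = 49; t=3
x=10: >1, s = 49*2+10 = 108; t=4
x=6: >1, s = 108*2+6 = 222; t=5
x=3: >1, s = 222*2+3 = 447; t=6
x=8: >1, s = 447*2+8 = 902; t=7
x=2: >1, s = 902*2+2 = 1806; t=8
s+t = 1806+8 = 1814

1814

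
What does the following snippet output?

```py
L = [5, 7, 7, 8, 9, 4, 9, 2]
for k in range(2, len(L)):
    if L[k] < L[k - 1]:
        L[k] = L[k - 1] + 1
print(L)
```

[5, 7, 7, 8, 9, 10, 11, 12]

k=2: 7>=7, unchanged → [5, 7, 7, 8, 9, 4, 9, 2]
k=3: 8>=7, unchanged → [5, 7, 7, 8, 9, 4, 9, 2]
k=4: 9>=8, unchanged → [5, 7, 7, 8, 9, 4, 9, 2]
k=5: 4<9, L[5] = 9+1 = 10 → [5, 7, 7, 8, 9, 10, 9, 2]
k=6: 9<10, L[6] = 10+1 = 11 → [5, 7, 7, 8, 9, 10, 11, 2]
k=7: 2<11, L[7] = 11+1 = 12 → [5, 7, 7, 8, 9, 10, 11, 12]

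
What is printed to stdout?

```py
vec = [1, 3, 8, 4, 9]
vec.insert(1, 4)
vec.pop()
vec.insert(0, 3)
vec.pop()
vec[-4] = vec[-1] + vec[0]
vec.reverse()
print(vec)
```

insert 4 at 1 → [1, 4, 3, 8, 4, 9]
pop() removes 9 → [1, 4, 3, 8, 4]
insert 3 at 0 → [3, 1, 4, 3, 8, 4]
pop() removes 4 → [3, 1, 4, 3, 8]
vec[-4] = vec[-1]+vec[0] = 8+3 = 11 → [3, 11, 4, 3, 8]
reverse → [8, 3, 4, 11, 3]

[8, 3, 4, 11, 3]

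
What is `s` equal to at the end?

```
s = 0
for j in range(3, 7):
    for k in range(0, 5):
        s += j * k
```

j=3,k=0: s = 0+0 = 0
j=3,k=1: s = 0+3 = 3
j=3,k=2: s = 3+6 = 9
j=3,k=3: s = 9+9 = 18
j=3,k=4: s = 18+12 = 30
j=4,k=0: s = 30+0 = 30
j=4,k=1: s = 30+4 = 34
j=4,k=2: s = 34+8 = 42
j=4,k=3: s = 42+12 = 54
j=4,k=4: s = 54+16 = 70
j=5,k=0: s = 70+0 = 70
j=5,k=1: s = 70+5 = 75
j=5,k=2: s = 75+10 = 85
j=5,k=3: s = 85+15 = 100
j=5,k=4: s = 100+20 = 120
j=6,k=0: s = 120+0 = 120
j=6,k=1: s = 120+6 = 126
j=6,k=2: s = 126+12 = 138
j=6,k=3: s = 138+18 = 156
j=6,k=4: s = 156+24 = 180

180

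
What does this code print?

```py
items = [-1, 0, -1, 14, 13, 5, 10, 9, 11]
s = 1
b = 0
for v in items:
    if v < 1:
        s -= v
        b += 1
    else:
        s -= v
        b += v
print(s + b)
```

v=-1: <1, s = 1-(-1) = 2; b=1
v=0: <1, s = 2-0 = 2; b=2
v=-1: <1, s = 2-(-1) = 3; b=3
v=14: not <1, s = 3-14 = -11; b=17
v=13: not <1, s = (-11)-13 = -24; b=30
v=5: not <1, s = (-24)-5 = -29; b=35
v=10: not <1, s = (-29)-10 = -39; b=45
v=9: not <1, s = (-39)-9 = -48; b=54
v=11: not <1, s = (-48)-11 = -59; b=65
s+b = (-59)+65 = 6

6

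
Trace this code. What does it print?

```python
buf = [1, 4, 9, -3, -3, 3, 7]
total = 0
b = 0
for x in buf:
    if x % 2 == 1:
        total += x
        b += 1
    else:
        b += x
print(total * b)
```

x=1: odd, total = 0+1 = 1; b=1
x=4: not odd; b=5
x=9: odd, total = 1+9 = 10; b=6
x=-3: odd, total = 10+(-3) = 7; b=7
x=-3: odd, total = 7+(-3) = 4; b=8
x=3: odd, total = 4+3 = 7; b=9
x=7: odd, total = 7+7 = 14; b=10
total*b = 14*10 = 140

140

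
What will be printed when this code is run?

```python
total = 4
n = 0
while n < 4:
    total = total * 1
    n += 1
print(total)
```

4

n=0: total = 4*1 = 4
n=1: total = 4*1 = 4
n=2: total = 4*1 = 4
n=3: total = 4*1 = 4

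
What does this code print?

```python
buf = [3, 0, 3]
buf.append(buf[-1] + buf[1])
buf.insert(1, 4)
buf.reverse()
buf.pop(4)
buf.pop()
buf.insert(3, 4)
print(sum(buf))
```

append buf[-1]+buf[1] = 3+0 = 3 → [3, 0, 3, 3]
insert 4 at 1 → [3, 4, 0, 3, 3]
reverse → [3, 3, 0, 4, 3]
pop(4) removes 3 → [3, 3, 0, 4]
pop() removes 4 → [3, 3, 0]
insert 4 at 3 → [3, 3, 0, 4]
sum = 10

10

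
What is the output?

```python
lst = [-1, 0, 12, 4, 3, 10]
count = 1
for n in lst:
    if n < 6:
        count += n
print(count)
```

7

n=-1: <6, count = 1+(-1) = 0
n=0: <6, count = 0+0 = 0
n=12: not <6
n=4: <6, count = 0+4 = 4
n=3: <6, count = 4+3 = 7
n=10: not <6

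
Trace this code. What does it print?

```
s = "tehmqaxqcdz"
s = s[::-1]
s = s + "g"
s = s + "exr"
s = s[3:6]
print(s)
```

qxa

reverse → 'zdcqxaqmhet'
+ 'g' → 'zdcqxaqmhetg'
+ 'exr' → 'zdcqxaqmhetgexr'
slice [3:6] → 'qxa'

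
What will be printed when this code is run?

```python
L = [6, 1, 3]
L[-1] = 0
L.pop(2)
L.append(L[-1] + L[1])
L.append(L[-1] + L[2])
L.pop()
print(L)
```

[6, 1, 2]

L[-1] = 0 → [6, 1, 0]
pop(2) removes 0 → [6, 1]
append L[-1]+L[1] = 1+1 = 2 → [6, 1, 2]
append L[-1]+L[2] = 2+2 = 4 → [6, 1, 2, 4]
pop() removes 4 → [6, 1, 2]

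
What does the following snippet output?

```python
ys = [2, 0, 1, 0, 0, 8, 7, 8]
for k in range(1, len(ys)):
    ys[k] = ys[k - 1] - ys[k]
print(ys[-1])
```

-22

k=1: ys[1] = 2-0 = 2 → [2, 2, 1, 0, 0, 8, 7, 8]
k=2: ys[2] = 2-1 = 1 → [2, 2, 1, 0, 0, 8, 7, 8]
k=3: ys[3] = 1-0 = 1 → [2, 2, 1, 1, 0, 8, 7, 8]
k=4: ys[4] = 1-0 = 1 → [2, 2, 1, 1, 1, 8, 7, 8]
k=5: ys[5] = 1-8 = -7 → [2, 2, 1, 1, 1, -7, 7, 8]
k=6: ys[6] = (-7)-7 = -14 → [2, 2, 1, 1, 1, -7, -14, 8]
k=7: ys[7] = (-14)-8 = -22 → [2, 2, 1, 1, 1, -7, -14, -22]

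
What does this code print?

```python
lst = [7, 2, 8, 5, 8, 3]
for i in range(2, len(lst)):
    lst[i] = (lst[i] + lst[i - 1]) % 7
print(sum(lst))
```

i=2: lst[2] = (8+2)%7 = 3 → [7, 2, 3, 5, 8, 3]
i=3: lst[3] = (5+3)%7 = 1 → [7, 2, 3, 1, 8, 3]
i=4: lst[4] = (8+1)%7 = 2 → [7, 2, 3, 1, 2, 3]
i=5: lst[5] = (3+2)%7 = 5 → [7, 2, 3, 1, 2, 5]
sum = 20

20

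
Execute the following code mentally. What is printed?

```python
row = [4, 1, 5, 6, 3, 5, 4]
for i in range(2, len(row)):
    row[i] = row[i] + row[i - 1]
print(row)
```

i=2: row[2] = 5+1 = 6 → [4, 1, 6, 6, 3, 5, 4]
i=3: row[3] = 6+6 = 12 → [4, 1, 6, 12, 3, 5, 4]
i=4: row[4] = 3+12 = 15 → [4, 1, 6, 12, 15, 5, 4]
i=5: row[5] = 5+15 = 20 → [4, 1, 6, 12, 15, 20, 4]
i=6: row[6] = 4+20 = 24 → [4, 1, 6, 12, 15, 20, 24]

[4, 1, 6, 12, 15, 20, 24]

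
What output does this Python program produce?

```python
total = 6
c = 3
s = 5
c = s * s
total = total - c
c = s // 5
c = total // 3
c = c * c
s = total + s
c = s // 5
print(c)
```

-3

c = 5*5 = 25
total = 6-25 = -19
c = 5//5 = 1
c = (-19)//3 = -7
c = (-7)*(-7) = 49
s = (-19)+5 = -14
c = (-14)//5 = -3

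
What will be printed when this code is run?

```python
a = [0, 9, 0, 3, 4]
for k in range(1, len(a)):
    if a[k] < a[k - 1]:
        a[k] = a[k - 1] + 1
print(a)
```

k=1: 9>=0, unchanged → [0, 9, 0, 3, 4]
k=2: 0<9, a[2] = 9+1 = 10 → [0, 9, 10, 3, 4]
k=3: 3<10, a[3] = 10+1 = 11 → [0, 9, 10, 11, 4]
k=4: 4<11, a[4] = 11+1 = 12 → [0, 9, 10, 11, 12]

[0, 9, 10, 11, 12]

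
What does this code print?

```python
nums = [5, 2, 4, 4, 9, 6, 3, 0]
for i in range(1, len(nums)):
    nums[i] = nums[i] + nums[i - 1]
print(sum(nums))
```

i=1: nums[1] = 2+5 = 7 → [5, 7, 4, 4, 9, 6, 3, 0]
i=2: nums[2] = 4+7 = 11 → [5, 7, 11, 4, 9, 6, 3, 0]
i=3: nums[3] = 4+11 = 15 → [5, 7, 11, 15, 9, 6, 3, 0]
i=4: nums[4] = 9+15 = 24 → [5, 7, 11, 15, 24, 6, 3, 0]
i=5: nums[5] = 6+24 = 30 → [5, 7, 11, 15, 24, 30, 3, 0]
i=6: nums[6] = 3+30 = 33 → [5, 7, 11, 15, 24, 30, 33, 0]
i=7: nums[7] = 0+33 = 33 → [5, 7, 11, 15, 24, 30, 33, 33]
sum = 158

158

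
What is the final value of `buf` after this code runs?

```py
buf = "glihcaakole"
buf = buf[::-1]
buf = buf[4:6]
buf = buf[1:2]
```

'a'

reverse → 'elokaachilg'
slice [4:6] → 'aa'
slice [1:2] → 'a'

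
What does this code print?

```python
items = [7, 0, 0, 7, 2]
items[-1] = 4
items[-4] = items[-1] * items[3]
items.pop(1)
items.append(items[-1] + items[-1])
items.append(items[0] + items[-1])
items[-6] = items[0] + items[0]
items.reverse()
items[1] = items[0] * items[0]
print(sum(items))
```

items[-1] = 4 → [7, 0, 0, 7, 4]
items[-4] = items[-1]*items[3] = 4*7 = 28 → [7, 28, 0, 7, 4]
pop(1) removes 28 → [7, 0, 7, 4]
append items[-1]+items[-1] = 4+4 = 8 → [7, 0, 7, 4, 8]
append items[0]+items[-1] = 7+8 = 15 → [7, 0, 7, 4, 8, 15]
items[-6] = items[0]+items[0] = 7+7 = 14 → [14, 0, 7, 4, 8, 15]
reverse → [15, 8, 4, 7, 0, 14]
items[1] = items[0]*items[0] = 15*15 = 225 → [15, 225, 4, 7, 0, 14]
sum = 265

265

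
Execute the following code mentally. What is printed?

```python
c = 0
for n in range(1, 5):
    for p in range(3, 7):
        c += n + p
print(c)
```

112

n=1,p=3: c = 0+4 = 4
n=1,p=4: c = 4+5 = 9
n=1,p=5: c = 9+6 = 15
n=1,p=6: c = 15+7 = 22
n=2,p=3: c = 22+5 = 27
n=2,p=4: c = 27+6 = 33
n=2,p=5: c = 33+7 = 40
n=2,p=6: c = 40+8 = 48
n=3,p=3: c = 48+6 = 54
n=3,p=4: c = 54+7 = 61
n=3,p=5: c = 61+8 = 69
n=3,p=6: c = 69+9 = 78
n=4,p=3: c = 78+7 = 85
n=4,p=4: c = 85+8 = 93
n=4,p=5: c = 93+9 = 102
n=4,p=6: c = 102+10 = 112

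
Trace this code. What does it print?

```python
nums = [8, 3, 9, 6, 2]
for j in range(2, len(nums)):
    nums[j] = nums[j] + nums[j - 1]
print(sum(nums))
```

61

j=2: nums[2] = 9+3 = 12 → [8, 3, 12, 6, 2]
j=3: nums[3] = 6+12 = 18 → [8, 3, 12, 18, 2]
j=4: nums[4] = 2+18 = 20 → [8, 3, 12, 18, 20]
sum = 61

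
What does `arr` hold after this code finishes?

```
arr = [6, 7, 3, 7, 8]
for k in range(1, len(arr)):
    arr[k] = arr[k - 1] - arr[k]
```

[6, -1, -4, -11, -19]

k=1: arr[1] = 6-7 = -1 → [6, -1, 3, 7, 8]
k=2: arr[2] = (-1)-3 = -4 → [6, -1, -4, 7, 8]
k=3: arr[3] = (-4)-7 = -11 → [6, -1, -4, -11, 8]
k=4: arr[4] = (-11)-8 = -19 → [6, -1, -4, -11, -19]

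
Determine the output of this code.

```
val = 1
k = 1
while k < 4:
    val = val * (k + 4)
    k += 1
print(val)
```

k=1: val = 1*5 = 5
k=2: val = 5*6 = 30
k=3: val = 30*7 = 210

210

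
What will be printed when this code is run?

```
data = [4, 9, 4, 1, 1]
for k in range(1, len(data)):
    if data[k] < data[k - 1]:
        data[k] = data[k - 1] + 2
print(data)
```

[4, 9, 11, 13, 15]

k=1: 9>=4, unchanged → [4, 9, 4, 1, 1]
k=2: 4<9, data[2] = 9+2 = 11 → [4, 9, 11, 1, 1]
k=3: 1<11, data[3] = 11+2 = 13 → [4, 9, 11, 13, 1]
k=4: 1<13, data[4] = 13+2 = 15 → [4, 9, 11, 13, 15]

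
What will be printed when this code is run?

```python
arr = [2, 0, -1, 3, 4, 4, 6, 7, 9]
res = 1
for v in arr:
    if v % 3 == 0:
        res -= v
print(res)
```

-17

v=2: not %3==0
v=0: %3==0, res = 1-0 = 1
v=-1: not %3==0
v=3: %3==0, res = 1-3 = -2
v=4: not %3==0
v=4: not %3==0
v=6: %3==0, res = (-2)-6 = -8
v=7: not %3==0
v=9: %3==0, res = (-8)-9 = -17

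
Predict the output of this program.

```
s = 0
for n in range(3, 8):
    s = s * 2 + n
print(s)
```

119

n=3: s = 0*2+3 = 3
n=4: s = 3*2+4 = 10
n=5: s = 10*2+5 = 25
n=6: s = 25*2+6 = 56
n=7: s = 56*2+7 = 119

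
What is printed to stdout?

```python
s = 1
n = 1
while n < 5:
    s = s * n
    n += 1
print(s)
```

n=1: s = 1*1 = 1
n=2: s = 1*2 = 2
n=3: s = 2*3 = 6
n=4: s = 6*4 = 24

24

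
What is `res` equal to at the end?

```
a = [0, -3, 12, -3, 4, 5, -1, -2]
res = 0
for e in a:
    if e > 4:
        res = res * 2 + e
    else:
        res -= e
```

e=0: not >4, res = 0-0 = 0
e=-3: not >4, res = 0-(-3) = 3
e=12: >4, res = 3*2+12 = 18
e=-3: not >4, res = 18-(-3) = 21
e=4: not >4, res = 21-4 = 17
e=5: >4, res = 17*2+5 = 39
e=-1: not >4, res = 39-(-1) = 40
e=-2: not >4, res = 40-(-2) = 42

42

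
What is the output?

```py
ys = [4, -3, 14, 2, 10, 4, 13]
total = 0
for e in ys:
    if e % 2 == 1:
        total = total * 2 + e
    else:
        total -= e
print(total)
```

-69

e=4: not odd, total = 0-4 = -4
e=-3: odd, total = (-4)*2+(-3) = -11
e=14: not odd, total = (-11)-14 = -25
e=2: not odd, total = (-25)-2 = -27
e=10: not odd, total = (-27)-10 = -37
e=4: not odd, total = (-37)-4 = -41
e=13: odd, total = (-41)*2+13 = -69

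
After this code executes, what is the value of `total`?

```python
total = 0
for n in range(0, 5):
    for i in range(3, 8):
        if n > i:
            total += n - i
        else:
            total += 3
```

n=0,i=3: not 0>3, total = 0+3 = 3
n=0,i=4: not 0>4, total = 3+3 = 6
n=0,i=5: not 0>5, total = 6+3 = 9
n=0,i=6: not 0>6, total = 9+3 = 12
n=0,i=7: not 0>7, total = 12+3 = 15
n=1,i=3: not 1>3, total = 15+3 = 18
n=1,i=4: not 1>4, total = 18+3 = 21
n=1,i=5: not 1>5, total = 21+3 = 24
n=1,i=6: not 1>6, total = 24+3 = 27
n=1,i=7: not 1>7, total = 27+3 = 30
n=2,i=3: not 2>3, total = 30+3 = 33
n=2,i=4: not 2>4, total = 33+3 = 36
n=2,i=5: not 2>5, total = 36+3 = 39
n=2,i=6: not 2>6, total = 39+3 = 42
n=2,i=7: not 2>7, total = 42+3 = 45
n=3,i=3: not 3>3, total = 45+3 = 48
n=3,i=4: not 3>4, total = 48+3 = 51
n=3,i=5: not 3>5, total = 51+3 = 54
n=3,i=6: not 3>6, total = 54+3 = 57
n=3,i=7: not 3>7, total = 57+3 = 60
n=4,i=3: 4>3, total = 60+1 = 61
n=4,i=4: not 4>4, total = 61+3 = 64
n=4,i=5: not 4>5, total = 64+3 = 67
n=4,i=6: not 4>6, total = 67+3 = 70
n=4,i=7: not 4>7, total = 70+3 = 73

73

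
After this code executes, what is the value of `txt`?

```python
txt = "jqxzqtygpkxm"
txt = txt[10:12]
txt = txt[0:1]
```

slice [10:12] → 'xm'
slice [0:1] → 'x'

'x'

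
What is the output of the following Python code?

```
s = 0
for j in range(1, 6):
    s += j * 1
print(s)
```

j=1: s = 0+1*1 = 1
j=2: s = 1+2*1 = 3
j=3: s = 3+3*1 = 6
j=4: s = 6+4*1 = 10
j=5: s = 10+5*1 = 15

15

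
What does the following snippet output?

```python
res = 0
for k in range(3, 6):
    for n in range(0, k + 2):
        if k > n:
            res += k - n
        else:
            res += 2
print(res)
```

k=3,n=0: 3>0, res = 0+3 = 3
k=3,n=1: 3>1, res = 3+2 = 5
k=3,n=2: 3>2, res = 5+1 = 6
k=3,n=3: not 3>3, res = 6+2 = 8
k=3,n=4: not 3>4, res = 8+2 = 10
k=4,n=0: 4>0, res = 10+4 = 14
k=4,n=1: 4>1, res = 14+3 = 17
k=4,n=2: 4>2, res = 17+2 = 19
k=4,n=3: 4>3, res = 19+1 = 20
k=4,n=4: not 4>4, res = 20+2 = 22
k=4,n=5: not 4>5, res = 22+2 = 24
k=5,n=0: 5>0, res = 24+5 = 29
k=5,n=1: 5>1, res = 29+4 = 33
k=5,n=2: 5>2, res = 33+3 = 36
k=5,n=3: 5>3, res = 36+2 = 38
k=5,n=4: 5>4, res = 38+1 = 39
k=5,n=5: not 5>5, res = 39+2 = 41
k=5,n=6: not 5>6, res = 41+2 = 43

43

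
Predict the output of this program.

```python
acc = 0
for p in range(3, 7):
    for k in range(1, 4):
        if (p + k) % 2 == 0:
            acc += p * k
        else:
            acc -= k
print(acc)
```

40

p=3,k=1: even sum, acc = 0+3 = 3
p=3,k=2: odd sum, acc = 3-2 = 1
p=3,k=3: even sum, acc = 1+9 = 10
p=4,k=1: odd sum, acc = 10-1 = 9
p=4,k=2: even sum, acc = 9+8 = 17
p=4,k=3: odd sum, acc = 17-3 = 14
p=5,k=1: even sum, acc = 14+5 = 19
p=5,k=2: odd sum, acc = 19-2 = 17
p=5,k=3: even sum, acc = 17+15 = 32
p=6,k=1: odd sum, acc = 32-1 = 31
p=6,k=2: even sum, acc = 31+12 = 43
p=6,k=3: odd sum, acc = 43-3 = 40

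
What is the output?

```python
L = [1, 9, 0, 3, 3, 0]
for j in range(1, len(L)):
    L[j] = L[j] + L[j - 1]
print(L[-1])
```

16

j=1: L[1] = 9+1 = 10 → [1, 10, 0, 3, 3, 0]
j=2: L[2] = 0+10 = 10 → [1, 10, 10, 3, 3, 0]
j=3: L[3] = 3+10 = 13 → [1, 10, 10, 13, 3, 0]
j=4: L[4] = 3+13 = 16 → [1, 10, 10, 13, 16, 0]
j=5: L[5] = 0+16 = 16 → [1, 10, 10, 13, 16, 16]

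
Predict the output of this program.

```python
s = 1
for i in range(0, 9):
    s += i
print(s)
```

37

i=0: s = 1+0 = 1
i=1: s = 1+1 = 2
i=2: s = 2+2 = 4
i=3: s = 4+3 = 7
i=4: s = 7+4 = 11
i=5: s = 11+5 = 16
i=6: s = 16+6 = 22
i=7: s = 22+7 = 29
i=8: s = 29+8 = 37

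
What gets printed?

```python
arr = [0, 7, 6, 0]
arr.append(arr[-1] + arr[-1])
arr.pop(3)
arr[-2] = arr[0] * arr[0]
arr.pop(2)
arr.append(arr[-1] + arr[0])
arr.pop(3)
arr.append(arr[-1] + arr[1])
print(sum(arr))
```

append arr[-1]+arr[-1] = 0+0 = 0 → [0, 7, 6, 0, 0]
pop(3) removes 0 → [0, 7, 6, 0]
arr[-2] = arr[0]*arr[0] = 0*0 = 0 → [0, 7, 0, 0]
pop(2) removes 0 → [0, 7, 0]
append arr[-1]+arr[0] = 0+0 = 0 → [0, 7, 0, 0]
pop(3) removes 0 → [0, 7, 0]
append arr[-1]+arr[1] = 0+7 = 7 → [0, 7, 0, 7]
sum = 14

14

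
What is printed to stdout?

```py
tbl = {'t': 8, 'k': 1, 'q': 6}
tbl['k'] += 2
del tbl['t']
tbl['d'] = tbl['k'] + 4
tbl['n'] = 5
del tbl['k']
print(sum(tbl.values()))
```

tbl['k'] = 1+2 = 3 → {'t': 8, 'k': 3, 'q': 6}
del 't' → {'k': 3, 'q': 6}
tbl['d'] = tbl['k']+4 = 7 → {'k': 3, 'q': 6, 'd': 7}
tbl['n'] = 5 → {'k': 3, 'q': 6, 'd': 7, 'n': 5}
del 'k' → {'q': 6, 'd': 7, 'n': 5}
sum of values = 18

18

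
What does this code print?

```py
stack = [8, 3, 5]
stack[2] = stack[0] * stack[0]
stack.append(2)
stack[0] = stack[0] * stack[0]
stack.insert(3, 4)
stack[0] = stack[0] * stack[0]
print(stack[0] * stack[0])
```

16777216

stack[2] = stack[0]*stack[0] = 8*8 = 64 → [8, 3, 64]
append 2 → [8, 3, 64, 2]
stack[0] = stack[0]*stack[0] = 8*8 = 64 → [64, 3, 64, 2]
insert 4 at 3 → [64, 3, 64, 4, 2]
stack[0] = stack[0]*stack[0] = 64*64 = 4096 → [4096, 3, 64, 4, 2]
stack[0]*stack[0] = 4096*4096 = 16777216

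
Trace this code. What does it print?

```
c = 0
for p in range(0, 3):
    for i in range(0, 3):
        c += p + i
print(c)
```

p=0,i=0: c = 0+0 = 0
p=0,i=1: c = 0+1 = 1
p=0,i=2: c = 1+2 = 3
p=1,i=0: c = 3+1 = 4
p=1,i=1: c = 4+2 = 6
p=1,i=2: c = 6+3 = 9
p=2,i=0: c = 9+2 = 11
p=2,i=1: c = 11+3 = 14
p=2,i=2: c = 14+4 = 18

18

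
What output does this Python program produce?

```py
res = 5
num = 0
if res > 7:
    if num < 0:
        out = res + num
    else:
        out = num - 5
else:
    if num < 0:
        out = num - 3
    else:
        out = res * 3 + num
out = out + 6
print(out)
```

21

res=5, num=0
res > 7 is False; num < 0 is False
→ out = res * 3 + num = 15
out = 15+6 = 21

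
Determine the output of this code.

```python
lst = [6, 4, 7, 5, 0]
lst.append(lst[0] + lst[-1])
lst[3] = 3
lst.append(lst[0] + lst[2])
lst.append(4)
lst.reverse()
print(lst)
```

append lst[0]+lst[-1] = 6+0 = 6 → [6, 4, 7, 5, 0, 6]
lst[3] = 3 → [6, 4, 7, 3, 0, 6]
append lst[0]+lst[2] = 6+7 = 13 → [6, 4, 7, 3, 0, 6, 13]
append 4 → [6, 4, 7, 3, 0, 6, 13, 4]
reverse → [4, 13, 6, 0, 3, 7, 4, 6]

[4, 13, 6, 0, 3, 7, 4, 6]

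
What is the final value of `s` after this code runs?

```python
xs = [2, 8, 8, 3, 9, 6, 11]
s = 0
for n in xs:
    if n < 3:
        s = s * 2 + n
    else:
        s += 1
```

8

n=2: <3, s = 0*2+2 = 2
n=8: not <3, s = 2+1 = 3
n=8: not <3, s = 3+1 = 4
n=3: not <3, s = 4+1 = 5
n=9: not <3, s = 5+1 = 6
n=6: not <3, s = 6+1 = 7
n=11: not <3, s = 7+1 = 8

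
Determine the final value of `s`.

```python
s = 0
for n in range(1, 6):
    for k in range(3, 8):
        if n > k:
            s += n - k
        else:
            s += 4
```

92

n=1,k=3: not 1>3, s = 0+4 = 4
n=1,k=4: not 1>4, s = 4+4 = 8
n=1,k=5: not 1>5, s = 8+4 = 12
n=1,k=6: not 1>6, s = 12+4 = 16
n=1,k=7: not 1>7, s = 16+4 = 20
n=2,k=3: not 2>3, s = 20+4 = 24
n=2,k=4: not 2>4, s = 24+4 = 28
n=2,k=5: not 2>5, s = 28+4 = 32
n=2,k=6: not 2>6, s = 32+4 = 36
n=2,k=7: not 2>7, s = 36+4 = 40
n=3,k=3: not 3>3, s = 40+4 = 44
n=3,k=4: not 3>4, s = 44+4 = 48
n=3,k=5: not 3>5, s = 48+4 = 52
n=3,k=6: not 3>6, s = 52+4 = 56
n=3,k=7: not 3>7, s = 56+4 = 60
n=4,k=3: 4>3, s = 60+1 = 61
n=4,k=4: not 4>4, s = 61+4 = 65
n=4,k=5: not 4>5, s = 65+4 = 69
n=4,k=6: not 4>6, s = 69+4 = 73
n=4,k=7: not 4>7, s = 73+4 = 77
n=5,k=3: 5>3, s = 77+2 = 79
n=5,k=4: 5>4, s = 79+1 = 80
n=5,k=5: not 5>5, s = 80+4 = 84
n=5,k=6: not 5>6, s = 84+4 = 88
n=5,k=7: not 5>7, s = 88+4 = 92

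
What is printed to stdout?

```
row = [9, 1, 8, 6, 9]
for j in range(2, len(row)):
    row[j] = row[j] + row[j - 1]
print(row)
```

[9, 1, 9, 15, 24]

j=2: row[2] = 8+1 = 9 → [9, 1, 9, 6, 9]
j=3: row[3] = 6+9 = 15 → [9, 1, 9, 15, 9]
j=4: row[4] = 9+15 = 24 → [9, 1, 9, 15, 24]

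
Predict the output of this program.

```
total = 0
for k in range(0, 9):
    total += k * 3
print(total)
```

108

k=0: total = 0+0*3 = 0
k=1: total = 0+1*3 = 3
k=2: total = 3+2*3 = 9
k=3: total = 9+3*3 = 18
k=4: total = 18+4*3 = 30
k=5: total = 30+5*3 = 45
k=6: total = 45+6*3 = 63
k=7: total = 63+7*3 = 84
k=8: total = 84+8*3 = 108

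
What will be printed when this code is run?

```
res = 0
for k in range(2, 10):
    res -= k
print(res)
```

k=2: res = 0-2 = -2
k=3: res = (-2)-3 = -5
k=4: res = (-5)-4 = -9
k=5: res = (-9)-5 = -14
k=6: res = (-14)-6 = -20
k=7: res = (-20)-7 = -27
k=8: res = (-27)-8 = -35
k=9: res = (-35)-9 = -44

-44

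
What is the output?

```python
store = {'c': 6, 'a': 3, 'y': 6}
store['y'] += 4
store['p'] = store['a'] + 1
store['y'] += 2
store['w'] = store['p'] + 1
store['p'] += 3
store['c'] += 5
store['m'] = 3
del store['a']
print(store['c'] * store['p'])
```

77

store['y'] = 6+4 = 10 → {'c': 6, 'a': 3, 'y': 10}
store['p'] = store['a']+1 = 4 → {'c': 6, 'a': 3, 'y': 10, 'p': 4}
store['y'] = 10+2 = 12 → {'c': 6, 'a': 3, 'y': 12, 'p': 4}
store['w'] = store['p']+1 = 5 → {'c': 6, 'a': 3, 'y': 12, 'p': 4, 'w': 5}
store['p'] = 4+3 = 7 → {'c': 6, 'a': 3, 'y': 12, 'p': 7, 'w': 5}
store['c'] = 6+5 = 11 → {'c': 11, 'a': 3, 'y': 12, 'p': 7, 'w': 5}
store['m'] = 3 → {'c': 11, 'a': 3, 'y': 12, 'p': 7, 'w': 5, 'm': 3}
del 'a' → {'c': 11, 'y': 12, 'p': 7, 'w': 5, 'm': 3}
store['c']*store['p'] = 11*7 = 77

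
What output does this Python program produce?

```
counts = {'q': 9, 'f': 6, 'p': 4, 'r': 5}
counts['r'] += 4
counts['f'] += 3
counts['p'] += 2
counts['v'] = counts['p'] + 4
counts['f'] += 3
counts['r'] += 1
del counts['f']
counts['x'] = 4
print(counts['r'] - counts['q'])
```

counts['r'] = 5+4 = 9 → {'q': 9, 'f': 6, 'p': 4, 'r': 9}
counts['f'] = 6+3 = 9 → {'q': 9, 'f': 9, 'p': 4, 'r': 9}
counts['p'] = 4+2 = 6 → {'q': 9, 'f': 9, 'p': 6, 'r': 9}
counts['v'] = counts['p']+4 = 10 → {'q': 9, 'f': 9, 'p': 6, 'r': 9, 'v': 10}
counts['f'] = 9+3 = 12 → {'q': 9, 'f': 12, 'p': 6, 'r': 9, 'v': 10}
counts['r'] = 9+1 = 10 → {'q': 9, 'f': 12, 'p': 6, 'r': 10, 'v': 10}
del 'f' → {'q': 9, 'p': 6, 'r': 10, 'v': 10}
counts['x'] = 4 → {'q': 9, 'p': 6, 'r': 10, 'v': 10, 'x': 4}
counts['r']-counts['q'] = 10-9 = 1

1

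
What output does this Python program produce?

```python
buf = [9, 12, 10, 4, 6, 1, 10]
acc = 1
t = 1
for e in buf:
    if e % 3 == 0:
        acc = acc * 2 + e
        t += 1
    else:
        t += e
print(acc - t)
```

e=9: %3==0, acc = 1*2+9 = 11; t=2
e=12: %3==0, acc = 11*2+12 = 34; t=3
e=10: not %3==0; t=13
e=4: not %3==0; t=17
e=6: %3==0, acc = 34*2+6 = 74; t=18
e=1: not %3==0; t=19
e=10: not %3==0; t=29
acc-t = 74-29 = 45

45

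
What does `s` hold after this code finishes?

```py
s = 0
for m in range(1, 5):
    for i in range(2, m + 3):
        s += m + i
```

m=1,i=2: s = 0+3 = 3
m=1,i=3: s = 3+4 = 7
m=2,i=2: s = 7+4 = 11
m=2,i=3: s = 11+5 = 16
m=2,i=4: s = 16+6 = 22
m=3,i=2: s = 22+5 = 27
m=3,i=3: s = 27+6 = 33
m=3,i=4: s = 33+7 = 40
m=3,i=5: s = 40+8 = 48
m=4,i=2: s = 48+6 = 54
m=4,i=3: s = 54+7 = 61
m=4,i=4: s = 61+8 = 69
m=4,i=5: s = 69+9 = 78
m=4,i=6: s = 78+10 = 88

88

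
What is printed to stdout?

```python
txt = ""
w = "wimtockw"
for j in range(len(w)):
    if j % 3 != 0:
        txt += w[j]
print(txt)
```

j=0: skip
j=1: add 'i' → 'i'
j=2: add 'm' → 'im'
j=3: skip
j=4: add 'o' → 'imo'
j=5: add 'c' → 'imoc'
j=6: skip
j=7: add 'w' → 'imocw'

imocw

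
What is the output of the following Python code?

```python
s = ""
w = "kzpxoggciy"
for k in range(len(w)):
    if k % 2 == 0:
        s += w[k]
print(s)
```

k=0: add 'k' → 'k'
k=1: skip
k=2: add 'p' → 'kp'
k=3: skip
k=4: add 'o' → 'kpo'
k=5: skip
k=6: add 'g' → 'kpog'
k=7: skip
k=8: add 'i' → 'kpogi'
k=9: skip

kpogi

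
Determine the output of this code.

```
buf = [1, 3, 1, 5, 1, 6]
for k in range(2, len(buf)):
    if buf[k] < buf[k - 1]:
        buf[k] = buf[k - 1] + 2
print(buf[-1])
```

9

k=2: 1<3, buf[2] = 3+2 = 5 → [1, 3, 5, 5, 1, 6]
k=3: 5>=5, unchanged → [1, 3, 5, 5, 1, 6]
k=4: 1<5, buf[4] = 5+2 = 7 → [1, 3, 5, 5, 7, 6]
k=5: 6<7, buf[5] = 7+2 = 9 → [1, 3, 5, 5, 7, 9]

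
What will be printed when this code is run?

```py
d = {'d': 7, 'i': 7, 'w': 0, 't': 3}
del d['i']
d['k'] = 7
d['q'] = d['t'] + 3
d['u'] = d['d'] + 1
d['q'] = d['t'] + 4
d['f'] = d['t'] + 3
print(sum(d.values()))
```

38

del 'i' → {'d': 7, 'w': 0, 't': 3}
d['k'] = 7 → {'d': 7, 'w': 0, 't': 3, 'k': 7}
d['q'] = d['t']+3 = 6 → {'d': 7, 'w': 0, 't': 3, 'k': 7, 'q': 6}
d['u'] = d['d']+1 = 8 → {'d': 7, 'w': 0, 't': 3, 'k': 7, 'q': 6, 'u': 8}
d['q'] = d['t']+4 = 7 → {'d': 7, 'w': 0, 't': 3, 'k': 7, 'q': 7, 'u': 8}
d['f'] = d['t']+3 = 6 → {'d': 7, 'w': 0, 't': 3, 'k': 7, 'q': 7, 'u': 8, 'f': 6}
sum of values = 38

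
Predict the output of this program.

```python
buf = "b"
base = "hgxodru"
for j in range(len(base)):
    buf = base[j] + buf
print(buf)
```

urdoxghb

j=0: prepend 'h' → 'hb'
j=1: prepend 'g' → 'ghb'
j=2: prepend 'x' → 'xghb'
j=3: prepend 'o' → 'oxghb'
j=4: prepend 'd' → 'doxghb'
j=5: prepend 'r' → 'rdoxghb'
j=6: prepend 'u' → 'urdoxghb'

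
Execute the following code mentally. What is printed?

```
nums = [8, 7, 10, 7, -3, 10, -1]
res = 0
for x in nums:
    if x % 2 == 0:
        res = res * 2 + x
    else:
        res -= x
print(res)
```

x=8: even, res = 0*2+8 = 8
x=7: not even, res = 8-7 = 1
x=10: even, res = 1*2+10 = 12
x=7: not even, res = 12-7 = 5
x=-3: not even, res = 5-(-3) = 8
x=10: even, res = 8*2+10 = 26
x=-1: not even, res = 26-(-1) = 27

27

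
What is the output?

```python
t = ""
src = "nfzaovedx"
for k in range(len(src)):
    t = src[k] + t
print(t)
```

k=0: prepend 'n' → 'n'
k=1: prepend 'f' → 'fn'
k=2: prepend 'z' → 'zfn'
k=3: prepend 'a' → 'azfn'
k=4: prepend 'o' → 'oazfn'
k=5: prepend 'v' → 'voazfn'
k=6: prepend 'e' → 'evoazfn'
k=7: prepend 'd' → 'devoazfn'
k=8: prepend 'x' → 'xdevoazfn'

xdevoazfn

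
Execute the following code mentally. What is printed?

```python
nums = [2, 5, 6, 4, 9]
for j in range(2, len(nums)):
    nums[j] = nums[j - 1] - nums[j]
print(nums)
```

j=2: nums[2] = 5-6 = -1 → [2, 5, -1, 4, 9]
j=3: nums[3] = (-1)-4 = -5 → [2, 5, -1, -5, 9]
j=4: nums[4] = (-5)-9 = -14 → [2, 5, -1, -5, -14]

[2, 5, -1, -5, -14]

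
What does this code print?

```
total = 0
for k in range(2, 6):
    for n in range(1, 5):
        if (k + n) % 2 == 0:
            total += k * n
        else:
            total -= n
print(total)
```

k=2,n=1: odd sum, total = 0-1 = -1
k=2,n=2: even sum, total = (-1)+4 = 3
k=2,n=3: odd sum, total = 3-3 = 0
k=2,n=4: even sum, total = 0+8 = 8
k=3,n=1: even sum, total = 8+3 = 11
k=3,n=2: odd sum, total = 11-2 = 9
k=3,n=3: even sum, total = 9+9 = 18
k=3,n=4: odd sum, total = 18-4 = 14
k=4,n=1: odd sum, total = 14-1 = 13
k=4,n=2: even sum, total = 13+8 = 21
k=4,n=3: odd sum, total = 21-3 = 18
k=4,n=4: even sum, total = 18+16 = 34
k=5,n=1: even sum, total = 34+5 = 39
k=5,n=2: odd sum, total = 39-2 = 37
k=5,n=3: even sum, total = 37+15 = 52
k=5,n=4: odd sum, total = 52-4 = 48

48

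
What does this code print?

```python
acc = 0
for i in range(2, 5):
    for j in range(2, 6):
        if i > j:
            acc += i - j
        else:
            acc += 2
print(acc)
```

22

i=2,j=2: not 2>2, acc = 0+2 = 2
i=2,j=3: not 2>3, acc = 2+2 = 4
i=2,j=4: not 2>4, acc = 4+2 = 6
i=2,j=5: not 2>5, acc = 6+2 = 8
i=3,j=2: 3>2, acc = 8+1 = 9
i=3,j=3: not 3>3, acc = 9+2 = 11
i=3,j=4: not 3>4, acc = 11+2 = 13
i=3,j=5: not 3>5, acc = 13+2 = 15
i=4,j=2: 4>2, acc = 15+2 = 17
i=4,j=3: 4>3, acc = 17+1 = 18
i=4,j=4: not 4>4, acc = 18+2 = 20
i=4,j=5: not 4>5, acc = 20+2 = 22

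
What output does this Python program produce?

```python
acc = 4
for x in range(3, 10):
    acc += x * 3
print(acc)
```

130

x=3: acc = 4+3*3 = 13
x=4: acc = 13+4*3 = 25
x=5: acc = 25+5*3 = 40
x=6: acc = 40+6*3 = 58
x=7: acc = 58+7*3 = 79
x=8: acc = 79+8*3 = 103
x=9: acc = 103+9*3 = 130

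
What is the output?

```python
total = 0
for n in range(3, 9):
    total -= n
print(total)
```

-33

n=3: total = 0-3 = -3
n=4: total = (-3)-4 = -7
n=5: total = (-7)-5 = -12
n=6: total = (-12)-6 = -18
n=7: total = (-18)-7 = -25
n=8: total = (-25)-8 = -33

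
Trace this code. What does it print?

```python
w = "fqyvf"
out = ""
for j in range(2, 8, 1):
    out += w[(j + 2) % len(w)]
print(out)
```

ffqyvf

j=2: add w[4]='f' → 'f'
j=3: add w[0]='f' → 'ff'
j=4: add w[1]='q' → 'ffq'
j=5: add w[2]='y' → 'ffqy'
j=6: add w[3]='v' → 'ffqyv'
j=7: add w[4]='f' → 'ffqyvf'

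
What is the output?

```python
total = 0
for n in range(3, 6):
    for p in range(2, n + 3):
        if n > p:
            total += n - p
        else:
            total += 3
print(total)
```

n=3,p=2: 3>2, total = 0+1 = 1
n=3,p=3: not 3>3, total = 1+3 = 4
n=3,p=4: not 3>4, total = 4+3 = 7
n=3,p=5: not 3>5, total = 7+3 = 10
n=4,p=2: 4>2, total = 10+2 = 12
n=4,p=3: 4>3, total = 12+1 = 13
n=4,p=4: not 4>4, total = 13+3 = 16
n=4,p=5: not 4>5, total = 16+3 = 19
n=4,p=6: not 4>6, total = 19+3 = 22
n=5,p=2: 5>2, total = 22+3 = 25
n=5,p=3: 5>3, total = 25+2 = 27
n=5,p=4: 5>4, total = 27+1 = 28
n=5,p=5: not 5>5, total = 28+3 = 31
n=5,p=6: not 5>6, total = 31+3 = 34
n=5,p=7: not 5>7, total = 34+3 = 37

37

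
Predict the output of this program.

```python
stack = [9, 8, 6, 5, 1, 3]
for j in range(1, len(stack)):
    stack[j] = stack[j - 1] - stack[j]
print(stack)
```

j=1: stack[1] = 9-8 = 1 → [9, 1, 6, 5, 1, 3]
j=2: stack[2] = 1-6 = -5 → [9, 1, -5, 5, 1, 3]
j=3: stack[3] = (-5)-5 = -10 → [9, 1, -5, -10, 1, 3]
j=4: stack[4] = (-10)-1 = -11 → [9, 1, -5, -10, -11, 3]
j=5: stack[5] = (-11)-3 = -14 → [9, 1, -5, -10, -11, -14]

[9, 1, -5, -10, -11, -14]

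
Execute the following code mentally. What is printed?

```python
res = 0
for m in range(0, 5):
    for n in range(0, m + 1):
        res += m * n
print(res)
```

m=0,n=0: res = 0+0 = 0
m=1,n=0: res = 0+0 = 0
m=1,n=1: res = 0+1 = 1
m=2,n=0: res = 1+0 = 1
m=2,n=1: res = 1+2 = 3
m=2,n=2: res = 3+4 = 7
m=3,n=0: res = 7+0 = 7
m=3,n=1: res = 7+3 = 10
m=3,n=2: res = 10+6 = 16
m=3,n=3: res = 16+9 = 25
m=4,n=0: res = 25+0 = 25
m=4,n=1: res = 25+4 = 29
m=4,n=2: res = 29+8 = 37
m=4,n=3: res = 37+12 = 49
m=4,n=4: res = 49+16 = 65

65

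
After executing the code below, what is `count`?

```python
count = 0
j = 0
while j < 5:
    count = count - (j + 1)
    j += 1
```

-15

j=0: count = 0-1 = -1
j=1: count = (-1)-2 = -3
j=2: count = (-3)-3 = -6
j=3: count = (-6)-4 = -10
j=4: count = (-10)-5 = -15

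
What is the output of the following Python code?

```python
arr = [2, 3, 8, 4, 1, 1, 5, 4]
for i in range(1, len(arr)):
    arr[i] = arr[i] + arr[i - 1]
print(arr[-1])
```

i=1: arr[1] = 3+2 = 5 → [2, 5, 8, 4, 1, 1, 5, 4]
i=2: arr[2] = 8+5 = 13 → [2, 5, 13, 4, 1, 1, 5, 4]
i=3: arr[3] = 4+13 = 17 → [2, 5, 13, 17, 1, 1, 5, 4]
i=4: arr[4] = 1+17 = 18 → [2, 5, 13, 17, 18, 1, 5, 4]
i=5: arr[5] = 1+18 = 19 → [2, 5, 13, 17, 18, 19, 5, 4]
i=6: arr[6] = 5+19 = 24 → [2, 5, 13, 17, 18, 19, 24, 4]
i=7: arr[7] = 4+24 = 28 → [2, 5, 13, 17, 18, 19, 24, 28]

28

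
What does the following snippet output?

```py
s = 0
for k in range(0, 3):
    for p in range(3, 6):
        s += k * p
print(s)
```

k=0,p=3: s = 0+0 = 0
k=0,p=4: s = 0+0 = 0
k=0,p=5: s = 0+0 = 0
k=1,p=3: s = 0+3 = 3
k=1,p=4: s = 3+4 = 7
k=1,p=5: s = 7+5 = 12
k=2,p=3: s = 12+6 = 18
k=2,p=4: s = 18+8 = 26
k=2,p=5: s = 26+10 = 36

36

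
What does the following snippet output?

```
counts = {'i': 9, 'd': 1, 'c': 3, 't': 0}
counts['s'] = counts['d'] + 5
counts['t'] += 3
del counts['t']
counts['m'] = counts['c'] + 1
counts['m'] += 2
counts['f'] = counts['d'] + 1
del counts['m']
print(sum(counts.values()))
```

counts['s'] = counts['d']+5 = 6 → {'i': 9, 'd': 1, 'c': 3, 't': 0, 's': 6}
counts['t'] = 0+3 = 3 → {'i': 9, 'd': 1, 'c': 3, 't': 3, 's': 6}
del 't' → {'i': 9, 'd': 1, 'c': 3, 's': 6}
counts['m'] = counts['c']+1 = 4 → {'i': 9, 'd': 1, 'c': 3, 's': 6, 'm': 4}
counts['m'] = 4+2 = 6 → {'i': 9, 'd': 1, 'c': 3, 's': 6, 'm': 6}
counts['f'] = counts['d']+1 = 2 → {'i': 9, 'd': 1, 'c': 3, 's': 6, 'm': 6, 'f': 2}
del 'm' → {'i': 9, 'd': 1, 'c': 3, 's': 6, 'f': 2}
sum of values = 21

21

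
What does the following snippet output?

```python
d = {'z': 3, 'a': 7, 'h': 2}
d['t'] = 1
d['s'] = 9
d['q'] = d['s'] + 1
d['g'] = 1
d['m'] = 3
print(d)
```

{'z': 3, 'a': 7, 'h': 2, 't': 1, 's': 9, 'q': 10, 'g': 1, 'm': 3}

d['t'] = 1 → {'z': 3, 'a': 7, 'h': 2, 't': 1}
d['s'] = 9 → {'z': 3, 'a': 7, 'h': 2, 't': 1, 's': 9}
d['q'] = d['s']+1 = 10 → {'z': 3, 'a': 7, 'h': 2, 't': 1, 's': 9, 'q': 10}
d['g'] = 1 → {'z': 3, 'a': 7, 'h': 2, 't': 1, 's': 9, 'q': 10, 'g': 1}
d['m'] = 3 → {'z': 3, 'a': 7, 'h': 2, 't': 1, 's': 9, 'q': 10, 'g': 1, 'm': 3}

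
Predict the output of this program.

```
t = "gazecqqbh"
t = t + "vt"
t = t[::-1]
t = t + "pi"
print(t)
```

tvhbqqcezagpi

+ 'vt' → 'gazecqqbhvt'
reverse → 'tvhbqqcezag'
+ 'pi' → 'tvhbqqcezagpi'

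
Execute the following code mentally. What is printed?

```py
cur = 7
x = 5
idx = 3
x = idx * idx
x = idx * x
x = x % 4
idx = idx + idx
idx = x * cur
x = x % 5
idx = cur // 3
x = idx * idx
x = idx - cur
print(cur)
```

x = 3*3 = 9
x = 3*9 = 27
x = 27%4 = 3
idx = 3+3 = 6
idx = 3*7 = 21
x = 3%5 = 3
idx = 7//3 = 2
x = 2*2 = 4
x = 2-7 = -5

7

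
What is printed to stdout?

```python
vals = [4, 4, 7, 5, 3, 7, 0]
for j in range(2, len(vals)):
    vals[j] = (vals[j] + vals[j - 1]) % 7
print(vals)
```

[4, 4, 4, 2, 5, 5, 5]

j=2: vals[2] = (7+4)%7 = 4 → [4, 4, 4, 5, 3, 7, 0]
j=3: vals[3] = (5+4)%7 = 2 → [4, 4, 4, 2, 3, 7, 0]
j=4: vals[4] = (3+2)%7 = 5 → [4, 4, 4, 2, 5, 7, 0]
j=5: vals[5] = (7+5)%7 = 5 → [4, 4, 4, 2, 5, 5, 0]
j=6: vals[6] = (0+5)%7 = 5 → [4, 4, 4, 2, 5, 5, 5]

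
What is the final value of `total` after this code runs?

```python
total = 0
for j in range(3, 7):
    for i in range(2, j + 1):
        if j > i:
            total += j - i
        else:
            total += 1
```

j=3,i=2: 3>2, total = 0+1 = 1
j=3,i=3: not 3>3, total = 1+1 = 2
j=4,i=2: 4>2, total = 2+2 = 4
j=4,i=3: 4>3, total = 4+1 = 5
j=4,i=4: not 4>4, total = 5+1 = 6
j=5,i=2: 5>2, total = 6+3 = 9
j=5,i=3: 5>3, total = 9+2 = 11
j=5,i=4: 5>4, total = 11+1 = 12
j=5,i=5: not 5>5, total = 12+1 = 13
j=6,i=2: 6>2, total = 13+4 = 17
j=6,i=3: 6>3, total = 17+3 = 20
j=6,i=4: 6>4, total = 20+2 = 22
j=6,i=5: 6>5, total = 22+1 = 23
j=6,i=6: not 6>6, total = 23+1 = 24

24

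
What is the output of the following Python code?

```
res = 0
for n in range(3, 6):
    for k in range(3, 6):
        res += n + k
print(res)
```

72

n=3,k=3: res = 0+6 = 6
n=3,k=4: res = 6+7 = 13
n=3,k=5: res = 13+8 = 21
n=4,k=3: res = 21+7 = 28
n=4,k=4: res = 28+8 = 36
n=4,k=5: res = 36+9 = 45
n=5,k=3: res = 45+8 = 53
n=5,k=4: res = 53+9 = 62
n=5,k=5: res = 62+10 = 72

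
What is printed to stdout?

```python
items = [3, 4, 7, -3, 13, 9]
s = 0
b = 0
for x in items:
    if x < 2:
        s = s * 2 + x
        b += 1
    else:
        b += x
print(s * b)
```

x=3: not <2; b=3
x=4: not <2; b=7
x=7: not <2; b=14
x=-3: <2, s = 0*2+(-3) = -3; b=15
x=13: not <2; b=28
x=9: not <2; b=37
s*b = (-3)*37 = -111

-111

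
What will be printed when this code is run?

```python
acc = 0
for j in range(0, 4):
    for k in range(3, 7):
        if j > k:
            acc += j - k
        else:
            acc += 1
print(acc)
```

j=0,k=3: not 0>3, acc = 0+1 = 1
j=0,k=4: not 0>4, acc = 1+1 = 2
j=0,k=5: not 0>5, acc = 2+1 = 3
j=0,k=6: not 0>6, acc = 3+1 = 4
j=1,k=3: not 1>3, acc = 4+1 = 5
j=1,k=4: not 1>4, acc = 5+1 = 6
j=1,k=5: not 1>5, acc = 6+1 = 7
j=1,k=6: not 1>6, acc = 7+1 = 8
j=2,k=3: not 2>3, acc = 8+1 = 9
j=2,k=4: not 2>4, acc = 9+1 = 10
j=2,k=5: not 2>5, acc = 10+1 = 11
j=2,k=6: not 2>6, acc = 11+1 = 12
j=3,k=3: not 3>3, acc = 12+1 = 13
j=3,k=4: not 3>4, acc = 13+1 = 14
j=3,k=5: not 3>5, acc = 14+1 = 15
j=3,k=6: not 3>6, acc = 15+1 = 16

16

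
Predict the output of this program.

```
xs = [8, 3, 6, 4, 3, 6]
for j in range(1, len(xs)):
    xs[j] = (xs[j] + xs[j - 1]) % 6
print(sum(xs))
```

j=1: xs[1] = (3+8)%6 = 5 → [8, 5, 6, 4, 3, 6]
j=2: xs[2] = (6+5)%6 = 5 → [8, 5, 5, 4, 3, 6]
j=3: xs[3] = (4+5)%6 = 3 → [8, 5, 5, 3, 3, 6]
j=4: xs[4] = (3+3)%6 = 0 → [8, 5, 5, 3, 0, 6]
j=5: xs[5] = (6+0)%6 = 0 → [8, 5, 5, 3, 0, 0]
sum = 21

21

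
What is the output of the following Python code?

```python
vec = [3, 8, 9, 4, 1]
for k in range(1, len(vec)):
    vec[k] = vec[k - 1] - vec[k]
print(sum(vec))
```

k=1: vec[1] = 3-8 = -5 → [3, -5, 9, 4, 1]
k=2: vec[2] = (-5)-9 = -14 → [3, -5, -14, 4, 1]
k=3: vec[3] = (-14)-4 = -18 → [3, -5, -14, -18, 1]
k=4: vec[4] = (-18)-1 = -19 → [3, -5, -14, -18, -19]
sum = -53

-53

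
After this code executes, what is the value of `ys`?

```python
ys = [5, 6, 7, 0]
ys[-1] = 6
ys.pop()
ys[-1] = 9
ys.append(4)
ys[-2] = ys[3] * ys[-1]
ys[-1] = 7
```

ys[-1] = 6 → [5, 6, 7, 6]
pop() removes 6 → [5, 6, 7]
ys[-1] = 9 → [5, 6, 9]
append 4 → [5, 6, 9, 4]
ys[-2] = ys[3]*ys[-1] = 4*4 = 16 → [5, 6, 16, 4]
ys[-1] = 7 → [5, 6, 16, 7]

[5, 6, 16, 7]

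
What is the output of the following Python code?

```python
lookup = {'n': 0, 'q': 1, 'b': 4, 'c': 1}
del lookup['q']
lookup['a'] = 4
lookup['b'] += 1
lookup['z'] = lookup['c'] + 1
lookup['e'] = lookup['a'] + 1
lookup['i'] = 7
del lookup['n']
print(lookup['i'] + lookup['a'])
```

del 'q' → {'n': 0, 'b': 4, 'c': 1}
lookup['a'] = 4 → {'n': 0, 'b': 4, 'c': 1, 'a': 4}
lookup['b'] = 4+1 = 5 → {'n': 0, 'b': 5, 'c': 1, 'a': 4}
lookup['z'] = lookup['c']+1 = 2 → {'n': 0, 'b': 5, 'c': 1, 'a': 4, 'z': 2}
lookup['e'] = lookup['a']+1 = 5 → {'n': 0, 'b': 5, 'c': 1, 'a': 4, 'z': 2, 'e': 5}
lookup['i'] = 7 → {'n': 0, 'b': 5, 'c': 1, 'a': 4, 'z': 2, 'e': 5, 'i': 7}
del 'n' → {'b': 5, 'c': 1, 'a': 4, 'z': 2, 'e': 5, 'i': 7}
lookup['i']+lookup['a'] = 7+4 = 11

11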